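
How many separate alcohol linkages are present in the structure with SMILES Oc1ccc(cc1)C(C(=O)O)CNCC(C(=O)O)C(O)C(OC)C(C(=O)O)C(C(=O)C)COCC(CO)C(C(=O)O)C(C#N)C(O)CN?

–OH attached directly to an aromatic ring → phenol (not alcohol); the ring itself is an arene.
pendant –COOH: carbonyl C bonded to C and –OH → carboxylic acid.
C–N–C with sp³ carbons and no adjacent C=O → amine (secondary).
pendant –COOH: carbonyl C bonded to C and –OH → carboxylic acid.
–OH on an sp³ carbon → alcohol (secondary).
pendant –OCH3: C–O–C with sp³ C, no adjacent C=O → ether.
pendant –COOH: carbonyl C bonded to C and –OH → carboxylic acid.
pendant –COCH3: carbonyl C bonded to two carbons → ketone.
C–O–C with sp³ carbons on both sides and no adjacent C=O → ether.
pendant –CH2OH on an sp³ backbone C → alcohol.
pendant –COOH: carbonyl C bonded to C and –OH → carboxylic acid.
pendant –C≡N: nitrile.
–OH on an sp³ carbon → alcohol (secondary).
–NH2 on an sp³ carbon with no adjacent C=O → amine.
Alcohol appears at: CH(OH), CH(CH2OH), CH(OH) → 3.

3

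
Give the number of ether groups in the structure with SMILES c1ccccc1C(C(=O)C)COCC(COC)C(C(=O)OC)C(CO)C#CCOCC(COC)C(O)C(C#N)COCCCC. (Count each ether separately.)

5

C6H5– phenyl ring → arene.
pendant –COCH3: carbonyl C bonded to two carbons → ketone.
C–O–C with sp³ carbons on both sides and no adjacent C=O → ether.
pendant –CH2OCH3: C–O–C linkage → ether.
pendant –COOCH3: carbonyl C bonded to C and –OCH3 → ester.
pendant –CH2OH on an sp³ backbone C → alcohol.
C≡C triple bond → alkyne.
C–O–C with sp³ carbons on both sides and no adjacent C=O → ether.
pendant –CH2OCH3: C–O–C linkage → ether.
–OH on an sp³ carbon → alcohol (secondary).
pendant –C≡N: nitrile.
C–O–C with sp³ carbons on both sides and no adjacent C=O → ether.
Ether appears at: CH2OCH2, CH(CH2OCH3), CH2OCH2, CH(CH2OCH3), CH2OCH2 → 5.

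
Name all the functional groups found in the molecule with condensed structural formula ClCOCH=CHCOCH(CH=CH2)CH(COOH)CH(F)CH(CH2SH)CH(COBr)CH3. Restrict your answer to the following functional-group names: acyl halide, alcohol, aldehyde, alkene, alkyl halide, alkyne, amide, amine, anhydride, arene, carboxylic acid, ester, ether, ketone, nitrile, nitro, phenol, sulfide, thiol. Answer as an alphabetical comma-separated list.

Working along the chain:
  ClCO: –C(=O)Cl: carbonyl C bonded to C and to a halogen → acyl halide (not alkyl halide).
  CH=CH: C=C double bond → alkene.
  CO: –C(=O)– with carbon on both sides → ketone.
  CH(CH=CH2): pendant –CH=CH2: C=C double bond → alkene.
  CH(COOH): pendant –COOH: carbonyl C bonded to C and –OH → carboxylic acid.
  CH(F): halogen on an sp³ carbon → alkyl halide.
  CH(CH2SH): pendant –CH2SH → thiol.
  CH(COBr): pendant –C(=O)X: carbonyl C bonded to C and halogen → acyl halide.

acyl halide, alkene, alkyl halide, carboxylic acid, ketone, thiol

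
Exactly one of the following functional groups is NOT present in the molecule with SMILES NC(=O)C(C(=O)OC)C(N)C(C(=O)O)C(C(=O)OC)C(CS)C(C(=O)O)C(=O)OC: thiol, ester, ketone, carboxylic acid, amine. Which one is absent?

ketone

thiol: present (CH(CH2SH) — pendant –CH2SH → thiol).
amine: present (CH(NH2) — –NH2 on an sp³ carbon with no adjacent C=O → amine).
carboxylic acid: present (CH(COOH) — pendant –COOH: carbonyl C bonded to C and –OH → carboxylic acid).
ester: present (CH(COOCH3) — pendant –COOCH3: carbonyl C bonded to C and –OCH3 → ester).
ketone: absent. In each of CH(COOCH3) and COOCH3, the C=O is bonded to an –O–C group, which defines an ester, not a ketone. In H2NCO, the C=O is bonded to nitrogen, which defines an amide, not a ketone. In CH(COOH), the C=O bears an –OH, making it a carboxylic acid rather than a ketone.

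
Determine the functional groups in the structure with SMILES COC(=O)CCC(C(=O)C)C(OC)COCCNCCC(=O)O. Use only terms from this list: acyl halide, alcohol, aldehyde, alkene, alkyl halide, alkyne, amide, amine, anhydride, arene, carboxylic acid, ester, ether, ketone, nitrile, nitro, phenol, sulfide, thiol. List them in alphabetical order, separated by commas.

amine, carboxylic acid, ester, ether, ketone

Taking each segment in turn:
  CH3OOC: CH3O–C(=O)–: carbonyl C bonded to C and to –OCH3 → ester (not ketone + ether).
  CH(COCH3): pendant –COCH3: carbonyl C bonded to two carbons → ketone.
  CH(OCH3): pendant –OCH3: C–O–C with sp³ C, no adjacent C=O → ether.
  CH2OCH2: C–O–C with sp³ carbons on both sides and no adjacent C=O → ether.
  CH2NHCH2: C–N–C with sp³ carbons and no adjacent C=O → amine (secondary).
  COOH: –COOH: carbonyl C bonded to –OH and C → carboxylic acid (the –OH is not a separate alcohol).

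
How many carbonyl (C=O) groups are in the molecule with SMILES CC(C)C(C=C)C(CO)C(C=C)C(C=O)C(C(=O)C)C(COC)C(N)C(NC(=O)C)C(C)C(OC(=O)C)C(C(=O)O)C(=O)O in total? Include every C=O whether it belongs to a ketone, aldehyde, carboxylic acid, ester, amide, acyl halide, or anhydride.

6

CH(CHO): aldehyde, 1 C=O (running total 1).
CH(COCH3): ketone, 1 C=O (running total 2).
CH(NHCOCH3): amide, 1 C=O (running total 3).
CH(OCOCH3): ester, 1 C=O (running total 4).
CH(COOH): carboxylic acid, 1 C=O (running total 5).
COOH: carboxylic acid, 1 C=O (running total 6).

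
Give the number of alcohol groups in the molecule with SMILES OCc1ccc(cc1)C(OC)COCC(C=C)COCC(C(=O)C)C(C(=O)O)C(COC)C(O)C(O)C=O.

3

Working along the chain:
  HOCH2: HO– on an sp³ carbon → alcohol.
  C6H4: para-disubstituted benzene ring → arene.
  CH(OCH3): pendant –OCH3: C–O–C with sp³ C, no adjacent C=O → ether.
  CH2OCH2: C–O–C with sp³ carbons on both sides and no adjacent C=O → ether.
  CH(CH=CH2): pendant –CH=CH2: C=C double bond → alkene.
  CH2OCH2: C–O–C with sp³ carbons on both sides and no adjacent C=O → ether.
  CH(COCH3): pendant –COCH3: carbonyl C bonded to two carbons → ketone.
  CH(COOH): pendant –COOH: carbonyl C bonded to C and –OH → carboxylic acid.
  CH(CH2OCH3): pendant –CH2OCH3: C–O–C linkage → ether.
  CH(OH): –OH on an sp³ carbon → alcohol (secondary).
  CH(OH): –OH on an sp³ carbon → alcohol (secondary).
  CHO: terminal –CHO: carbonyl C bonded to H and C → aldehyde.
Alcohol appears at: HOCH2, CH(OH), CH(OH) → 3.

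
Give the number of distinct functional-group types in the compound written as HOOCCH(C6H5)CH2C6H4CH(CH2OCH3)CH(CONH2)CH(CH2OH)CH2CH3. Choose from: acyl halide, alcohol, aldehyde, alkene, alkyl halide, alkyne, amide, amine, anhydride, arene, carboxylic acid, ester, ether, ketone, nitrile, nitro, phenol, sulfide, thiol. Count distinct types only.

–COOH: carbonyl C bonded to –OH and C → carboxylic acid (the –OH is not a separate alcohol).
pendant –C6H5: benzene ring → arene.
para-disubstituted benzene ring → arene.
pendant –CH2OCH3: C–O–C linkage → ether.
pendant –CONH2: carbonyl C bonded to C and N → amide.
pendant –CH2OH on an sp³ backbone C → alcohol.
Distinct types present: alcohol, amide, arene, carboxylic acid, ether.

5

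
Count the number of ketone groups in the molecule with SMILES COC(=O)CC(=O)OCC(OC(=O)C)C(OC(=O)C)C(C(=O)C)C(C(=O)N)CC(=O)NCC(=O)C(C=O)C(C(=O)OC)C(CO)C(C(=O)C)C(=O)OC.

Taking each segment in turn:
  CH3OOC: CH3O–C(=O)–: carbonyl C bonded to C and to –OCH3 → ester (not ketone + ether).
  CH2COOCH2: –C(=O)–O–C with C on the carbonyl side → ester.
  CH(OCOCH3): pendant –OC(=O)CH3: an acyloxy group → ester.
  CH(OCOCH3): pendant –OC(=O)CH3: an acyloxy group → ester.
  CH(COCH3): pendant –COCH3: carbonyl C bonded to two carbons → ketone.
  CH(CONH2): pendant –CONH2: carbonyl C bonded to C and N → amide.
  CH2CONHCH2: –C(=O)–N– linkage → amide (the N is not an amine).
  CO: –C(=O)– with carbon on both sides → ketone.
  CH(CHO): pendant –CHO: carbonyl C bonded to C and H → aldehyde.
  CH(COOCH3): pendant –COOCH3: carbonyl C bonded to C and –OCH3 → ester.
  CH(CH2OH): pendant –CH2OH on an sp³ backbone C → alcohol.
  CH(COCH3): pendant –COCH3: carbonyl C bonded to two carbons → ketone.
  COOCH3: –C(=O)OCH3: carbonyl C bonded to C and to –OCH3 → ester (not ketone + ether).
Ketone appears at: CH(COCH3), CO, CH(COCH3) → 3.

3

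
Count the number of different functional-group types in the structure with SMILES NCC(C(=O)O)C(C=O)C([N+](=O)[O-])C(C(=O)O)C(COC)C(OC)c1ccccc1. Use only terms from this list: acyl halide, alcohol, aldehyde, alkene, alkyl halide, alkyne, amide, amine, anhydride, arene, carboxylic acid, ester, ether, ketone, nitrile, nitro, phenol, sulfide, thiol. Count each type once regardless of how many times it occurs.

–NH2 on an sp³ carbon with no adjacent C=O → amine.
pendant –COOH: carbonyl C bonded to C and –OH → carboxylic acid.
pendant –CHO: carbonyl C bonded to C and H → aldehyde.
–NO2 on an sp³ carbon → nitro (the N=O is not a carbonyl).
pendant –COOH: carbonyl C bonded to C and –OH → carboxylic acid.
pendant –CH2OCH3: C–O–C linkage → ether.
pendant –OCH3: C–O–C with sp³ C, no adjacent C=O → ether.
–C6H5 phenyl ring → arene.
Distinct types present: aldehyde, amine, arene, carboxylic acid, ether, nitro.

6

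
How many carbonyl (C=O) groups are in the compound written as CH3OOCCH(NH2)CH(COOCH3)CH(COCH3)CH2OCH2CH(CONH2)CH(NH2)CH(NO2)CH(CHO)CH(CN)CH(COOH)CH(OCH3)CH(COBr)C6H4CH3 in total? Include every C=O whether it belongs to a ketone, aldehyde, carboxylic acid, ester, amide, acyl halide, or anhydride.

7

CH3OOC: ester, 1 C=O (running total 1).
CH(COOCH3): ester, 1 C=O (running total 2).
CH(COCH3): ketone, 1 C=O (running total 3).
CH(CONH2): amide, 1 C=O (running total 4).
CH(CHO): aldehyde, 1 C=O (running total 5).
CH(COOH): carboxylic acid, 1 C=O (running total 6).
CH(COBr): acyl halide, 1 C=O (running total 7).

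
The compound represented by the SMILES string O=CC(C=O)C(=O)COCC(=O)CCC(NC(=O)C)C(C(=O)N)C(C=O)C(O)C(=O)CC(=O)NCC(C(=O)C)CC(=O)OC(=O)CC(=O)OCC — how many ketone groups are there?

4

terminal –CHO: carbonyl C bonded to H and C → aldehyde.
pendant –CHO: carbonyl C bonded to C and H → aldehyde.
–C(=O)– with carbon on both sides → ketone.
C–O–C with sp³ carbons on both sides and no adjacent C=O → ether.
–C(=O)– with carbon on both sides → ketone.
pendant –NHC(=O)CH3: N bonded to a carbonyl → amide (not amine).
pendant –CONH2: carbonyl C bonded to C and N → amide.
pendant –CHO: carbonyl C bonded to C and H → aldehyde.
–OH on an sp³ carbon → alcohol (secondary).
–C(=O)– with carbon on both sides → ketone.
–C(=O)–N– linkage → amide (the N is not an amine).
pendant –COCH3: carbonyl C bonded to two carbons → ketone.
two acyl groups sharing one oxygen, –C(=O)–O–C(=O)– → anhydride.
–C(=O)OCH2CH3: carbonyl C bonded to C and to –OEt → ester.
Ketone appears at: CO, CO, CO, CH(COCH3) → 4.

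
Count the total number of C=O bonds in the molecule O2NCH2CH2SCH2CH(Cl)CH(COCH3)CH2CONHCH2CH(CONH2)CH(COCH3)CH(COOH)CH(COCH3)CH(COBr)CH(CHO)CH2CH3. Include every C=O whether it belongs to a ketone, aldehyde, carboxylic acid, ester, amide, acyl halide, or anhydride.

CH(COCH3): ketone, 1 C=O (running total 1).
CH2CONHCH2: amide, 1 C=O (running total 2).
CH(CONH2): amide, 1 C=O (running total 3).
CH(COCH3): ketone, 1 C=O (running total 4).
CH(COOH): carboxylic acid, 1 C=O (running total 5).
CH(COCH3): ketone, 1 C=O (running total 6).
CH(COBr): acyl halide, 1 C=O (running total 7).
CH(CHO): aldehyde, 1 C=O (running total 8).

8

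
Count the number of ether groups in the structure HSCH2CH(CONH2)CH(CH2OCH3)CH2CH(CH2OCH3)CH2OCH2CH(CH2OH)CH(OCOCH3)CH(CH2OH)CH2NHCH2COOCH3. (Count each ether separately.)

3

Working along the chain:
  HSCH2: –SH on an sp³ carbon → thiol.
  CH(CONH2): pendant –CONH2: carbonyl C bonded to C and N → amide.
  CH(CH2OCH3): pendant –CH2OCH3: C–O–C linkage → ether.
  CH(CH2OCH3): pendant –CH2OCH3: C–O–C linkage → ether.
  CH2OCH2: C–O–C with sp³ carbons on both sides and no adjacent C=O → ether.
  CH(CH2OH): pendant –CH2OH on an sp³ backbone C → alcohol.
  CH(OCOCH3): pendant –OC(=O)CH3: an acyloxy group → ester.
  CH(CH2OH): pendant –CH2OH on an sp³ backbone C → alcohol.
  CH2NHCH2: C–N–C with sp³ carbons and no adjacent C=O → amine (secondary).
  COOCH3: –C(=O)OCH3: carbonyl C bonded to C and to –OCH3 → ester (not ketone + ether).
Ether appears at: CH(CH2OCH3), CH(CH2OCH3), CH2OCH2 → 3.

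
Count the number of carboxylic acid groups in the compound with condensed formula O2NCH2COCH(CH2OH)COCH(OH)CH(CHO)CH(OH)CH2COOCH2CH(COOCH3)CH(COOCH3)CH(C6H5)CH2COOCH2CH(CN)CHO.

0

Reading the structure from left to right:
  O2NCH2: –NO2 on carbon → nitro group.
  CO: –C(=O)– with carbon on both sides → ketone.
  CH(CH2OH): pendant –CH2OH on an sp³ backbone C → alcohol.
  CO: –C(=O)– with carbon on both sides → ketone.
  CH(OH): –OH on an sp³ carbon → alcohol (secondary).
  CH(CHO): pendant –CHO: carbonyl C bonded to C and H → aldehyde.
  CH(OH): –OH on an sp³ carbon → alcohol (secondary).
  CH2COOCH2: –C(=O)–O–C with C on the carbonyl side → ester.
  CH(COOCH3): pendant –COOCH3: carbonyl C bonded to C and –OCH3 → ester.
  CH(COOCH3): pendant –COOCH3: carbonyl C bonded to C and –OCH3 → ester.
  CH(C6H5): pendant –C6H5: benzene ring → arene.
  CH2COOCH2: –C(=O)–O–C with C on the carbonyl side → ester.
  CH(CN): pendant –C≡N: nitrile.
  CHO: terminal –CHO: carbonyl C bonded to H and C → aldehyde.
No segment is a carboxylic acid: CH(CH2OH) is alcohol, not carboxylic acid; CH(OH) is alcohol, not carboxylic acid; CH(CHO) is aldehyde, not carboxylic acid. → 0.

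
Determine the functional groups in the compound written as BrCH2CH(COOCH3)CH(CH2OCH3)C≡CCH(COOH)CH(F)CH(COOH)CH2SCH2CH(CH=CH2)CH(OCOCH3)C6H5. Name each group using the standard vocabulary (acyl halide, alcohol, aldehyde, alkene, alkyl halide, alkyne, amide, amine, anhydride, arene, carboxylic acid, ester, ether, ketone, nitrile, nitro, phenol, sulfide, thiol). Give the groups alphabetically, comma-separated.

alkene, alkyl halide, alkyne, arene, carboxylic acid, ester, ether, sulfide

halogen on an sp³ carbon → alkyl halide.
pendant –COOCH3: carbonyl C bonded to C and –OCH3 → ester.
pendant –CH2OCH3: C–O–C linkage → ether.
C≡C triple bond → alkyne.
pendant –COOH: carbonyl C bonded to C and –OH → carboxylic acid.
halogen on an sp³ carbon → alkyl halide.
pendant –COOH: carbonyl C bonded to C and –OH → carboxylic acid.
C–S–C linkage → sulfide (thioether).
pendant –CH=CH2: C=C double bond → alkene.
pendant –OC(=O)CH3: an acyloxy group → ester.
–C6H5 phenyl ring → arene.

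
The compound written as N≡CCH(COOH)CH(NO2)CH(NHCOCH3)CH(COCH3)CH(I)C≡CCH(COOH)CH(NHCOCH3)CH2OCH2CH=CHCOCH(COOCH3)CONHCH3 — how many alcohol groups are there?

0

N≡C–: carbon triple-bonded to nitrogen → nitrile.
pendant –COOH: carbonyl C bonded to C and –OH → carboxylic acid.
–NO2 on an sp³ carbon → nitro (the N=O is not a carbonyl).
pendant –NHC(=O)CH3: N bonded to a carbonyl → amide (not amine).
pendant –COCH3: carbonyl C bonded to two carbons → ketone.
halogen on an sp³ carbon → alkyl halide.
C≡C triple bond → alkyne.
pendant –COOH: carbonyl C bonded to C and –OH → carboxylic acid.
pendant –NHC(=O)CH3: N bonded to a carbonyl → amide (not amine).
C–O–C with sp³ carbons on both sides and no adjacent C=O → ether.
C=C double bond → alkene.
–C(=O)– with carbon on both sides → ketone.
pendant –COOCH3: carbonyl C bonded to C and –OCH3 → ester.
–C(=O)NHCH3: carbonyl C bonded to C and to N → amide (the N is not an amine).
No segment is a alcohol: CH(COOH) is carboxylic acid, not alcohol; CH(COCH3) is ketone, not alcohol; CH(COOH) is carboxylic acid, not alcohol. → 0.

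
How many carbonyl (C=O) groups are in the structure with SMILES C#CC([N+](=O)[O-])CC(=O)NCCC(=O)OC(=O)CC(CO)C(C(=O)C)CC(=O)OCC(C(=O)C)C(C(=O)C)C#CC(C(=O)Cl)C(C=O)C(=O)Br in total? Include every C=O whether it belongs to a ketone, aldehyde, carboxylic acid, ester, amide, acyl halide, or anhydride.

CH2CONHCH2: amide, 1 C=O (running total 1).
CH2CO-O-COCH2: anhydride, 2 C=O (running total 3).
CH(COCH3): ketone, 1 C=O (running total 4).
CH2COOCH2: ester, 1 C=O (running total 5).
CH(COCH3): ketone, 1 C=O (running total 6).
CH(COCH3): ketone, 1 C=O (running total 7).
CH(COCl): acyl halide, 1 C=O (running total 8).
CH(CHO): aldehyde, 1 C=O (running total 9).
COBr: acyl halide, 1 C=O (running total 10).

10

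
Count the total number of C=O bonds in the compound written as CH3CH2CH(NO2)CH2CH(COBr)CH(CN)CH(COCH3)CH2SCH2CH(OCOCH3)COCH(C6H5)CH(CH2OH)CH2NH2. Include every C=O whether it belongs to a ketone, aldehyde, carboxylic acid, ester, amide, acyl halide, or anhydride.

CH(COBr): acyl halide, 1 C=O (running total 1).
CH(COCH3): ketone, 1 C=O (running total 2).
CH(OCOCH3): ester, 1 C=O (running total 3).
CO: ketone, 1 C=O (running total 4).

4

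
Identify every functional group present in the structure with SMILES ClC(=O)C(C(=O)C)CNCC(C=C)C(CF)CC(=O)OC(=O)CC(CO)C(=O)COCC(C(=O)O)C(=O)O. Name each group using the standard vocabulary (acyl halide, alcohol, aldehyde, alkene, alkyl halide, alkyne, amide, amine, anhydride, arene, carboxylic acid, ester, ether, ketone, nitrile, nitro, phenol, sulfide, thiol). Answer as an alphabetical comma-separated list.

acyl halide, alcohol, alkene, alkyl halide, amine, anhydride, carboxylic acid, ether, ketone

Taking each segment in turn:
  ClCO: –C(=O)Cl: carbonyl C bonded to C and to a halogen → acyl halide (not alkyl halide).
  CH(COCH3): pendant –COCH3: carbonyl C bonded to two carbons → ketone.
  CH2NHCH2: C–N–C with sp³ carbons and no adjacent C=O → amine (secondary).
  CH(CH=CH2): pendant –CH=CH2: C=C double bond → alkene.
  CH(CH2F): pendant –CH2X: halogen on sp³ carbon → alkyl halide.
  CH2CO-O-COCH2: two acyl groups sharing one oxygen, –C(=O)–O–C(=O)– → anhydride.
  CH(CH2OH): pendant –CH2OH on an sp³ backbone C → alcohol.
  CO: –C(=O)– with carbon on both sides → ketone.
  CH2OCH2: C–O–C with sp³ carbons on both sides and no adjacent C=O → ether.
  CH(COOH): pendant –COOH: carbonyl C bonded to C and –OH → carboxylic acid.
  COOH: –COOH: carbonyl C bonded to –OH and C → carboxylic acid (the –OH is not a separate alcohol).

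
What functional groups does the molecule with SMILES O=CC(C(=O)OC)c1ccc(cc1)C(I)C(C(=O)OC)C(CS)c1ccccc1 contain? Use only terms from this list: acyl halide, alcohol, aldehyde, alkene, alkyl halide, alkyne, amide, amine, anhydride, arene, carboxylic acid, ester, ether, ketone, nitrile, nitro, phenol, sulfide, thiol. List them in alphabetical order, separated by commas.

aldehyde, alkyl halide, arene, ester, thiol

Working along the chain:
  OHC: terminal –CHO: carbonyl C bonded to H and C → aldehyde.
  CH(COOCH3): pendant –COOCH3: carbonyl C bonded to C and –OCH3 → ester.
  C6H4: para-disubstituted benzene ring → arene.
  CH(I): halogen on an sp³ carbon → alkyl halide.
  CH(COOCH3): pendant –COOCH3: carbonyl C bonded to C and –OCH3 → ester.
  CH(CH2SH): pendant –CH2SH → thiol.
  C6H5: –C6H5 phenyl ring → arene.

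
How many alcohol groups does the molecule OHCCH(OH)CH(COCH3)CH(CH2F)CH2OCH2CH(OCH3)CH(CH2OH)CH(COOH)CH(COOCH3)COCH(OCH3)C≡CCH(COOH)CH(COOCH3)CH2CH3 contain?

Taking each segment in turn:
  OHC: terminal –CHO: carbonyl C bonded to H and C → aldehyde.
  CH(OH): –OH on an sp³ carbon → alcohol (secondary).
  CH(COCH3): pendant –COCH3: carbonyl C bonded to two carbons → ketone.
  CH(CH2F): pendant –CH2X: halogen on sp³ carbon → alkyl halide.
  CH2OCH2: C–O–C with sp³ carbons on both sides and no adjacent C=O → ether.
  CH(OCH3): pendant –OCH3: C–O–C with sp³ C, no adjacent C=O → ether.
  CH(CH2OH): pendant –CH2OH on an sp³ backbone C → alcohol.
  CH(COOH): pendant –COOH: carbonyl C bonded to C and –OH → carboxylic acid.
  CH(COOCH3): pendant –COOCH3: carbonyl C bonded to C and –OCH3 → ester.
  CO: –C(=O)– with carbon on both sides → ketone.
  CH(OCH3): pendant –OCH3: C–O–C with sp³ C, no adjacent C=O → ether.
  C≡C: C≡C triple bond → alkyne.
  CH(COOH): pendant –COOH: carbonyl C bonded to C and –OH → carboxylic acid.
  CH(COOCH3): pendant –COOCH3: carbonyl C bonded to C and –OCH3 → ester.
Alcohol appears at: CH(OH), CH(CH2OH) → 2.

2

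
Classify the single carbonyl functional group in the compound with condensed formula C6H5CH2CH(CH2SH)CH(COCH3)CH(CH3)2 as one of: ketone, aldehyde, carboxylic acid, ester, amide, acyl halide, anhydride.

ketone

The carbonyl is in the CH(COCH3) segment: pendant –COCH3: carbonyl C bonded to two carbons → ketone.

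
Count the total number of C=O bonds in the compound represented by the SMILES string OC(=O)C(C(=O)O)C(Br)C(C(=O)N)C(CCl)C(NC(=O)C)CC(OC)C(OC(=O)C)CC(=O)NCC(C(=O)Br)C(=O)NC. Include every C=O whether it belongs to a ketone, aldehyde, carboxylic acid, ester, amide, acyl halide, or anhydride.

HOOC: carboxylic acid, 1 C=O (running total 1).
CH(COOH): carboxylic acid, 1 C=O (running total 2).
CH(CONH2): amide, 1 C=O (running total 3).
CH(NHCOCH3): amide, 1 C=O (running total 4).
CH(OCOCH3): ester, 1 C=O (running total 5).
CH2CONHCH2: amide, 1 C=O (running total 6).
CH(COBr): acyl halide, 1 C=O (running total 7).
CONHCH3: amide, 1 C=O (running total 8).

8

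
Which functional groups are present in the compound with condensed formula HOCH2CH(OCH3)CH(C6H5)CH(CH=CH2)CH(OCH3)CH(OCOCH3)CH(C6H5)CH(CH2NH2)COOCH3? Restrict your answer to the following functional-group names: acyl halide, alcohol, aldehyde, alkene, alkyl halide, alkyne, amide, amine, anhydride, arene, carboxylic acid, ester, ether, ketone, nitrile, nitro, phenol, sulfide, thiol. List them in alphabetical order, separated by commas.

alcohol, alkene, amine, arene, ester, ether

HO– on an sp³ carbon → alcohol.
pendant –OCH3: C–O–C with sp³ C, no adjacent C=O → ether.
pendant –C6H5: benzene ring → arene.
pendant –CH=CH2: C=C double bond → alkene.
pendant –OCH3: C–O–C with sp³ C, no adjacent C=O → ether.
pendant –OC(=O)CH3: an acyloxy group → ester.
pendant –C6H5: benzene ring → arene.
pendant –CH2NH2: N on sp³ C, no adjacent C=O → amine.
–C(=O)OCH3: carbonyl C bonded to C and to –OCH3 → ester (not ketone + ether).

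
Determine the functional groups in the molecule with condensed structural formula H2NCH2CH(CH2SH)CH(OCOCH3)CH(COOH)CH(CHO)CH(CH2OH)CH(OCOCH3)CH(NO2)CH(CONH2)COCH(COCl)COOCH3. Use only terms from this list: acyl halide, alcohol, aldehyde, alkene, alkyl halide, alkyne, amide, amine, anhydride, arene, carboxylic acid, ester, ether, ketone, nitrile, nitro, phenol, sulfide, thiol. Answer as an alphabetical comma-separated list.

Reading the structure from left to right:
  H2NCH2: –NH2 on an sp³ carbon with no adjacent C=O → amine.
  CH(CH2SH): pendant –CH2SH → thiol.
  CH(OCOCH3): pendant –OC(=O)CH3: an acyloxy group → ester.
  CH(COOH): pendant –COOH: carbonyl C bonded to C and –OH → carboxylic acid.
  CH(CHO): pendant –CHO: carbonyl C bonded to C and H → aldehyde.
  CH(CH2OH): pendant –CH2OH on an sp³ backbone C → alcohol.
  CH(OCOCH3): pendant –OC(=O)CH3: an acyloxy group → ester.
  CH(NO2): –NO2 on an sp³ carbon → nitro (the N=O is not a carbonyl).
  CH(CONH2): pendant –CONH2: carbonyl C bonded to C and N → amide.
  CO: –C(=O)– with carbon on both sides → ketone.
  CH(COCl): pendant –C(=O)X: carbonyl C bonded to C and halogen → acyl halide.
  COOCH3: –C(=O)OCH3: carbonyl C bonded to C and to –OCH3 → ester (not ketone + ether).

acyl halide, alcohol, aldehyde, amide, amine, carboxylic acid, ester, ketone, nitro, thiol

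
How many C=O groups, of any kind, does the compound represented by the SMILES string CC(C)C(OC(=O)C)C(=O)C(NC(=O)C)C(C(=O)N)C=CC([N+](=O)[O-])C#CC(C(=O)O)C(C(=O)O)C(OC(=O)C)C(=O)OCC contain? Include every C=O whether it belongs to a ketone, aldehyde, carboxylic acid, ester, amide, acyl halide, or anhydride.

8

CH(OCOCH3): ester, 1 C=O (running total 1).
CO: ketone, 1 C=O (running total 2).
CH(NHCOCH3): amide, 1 C=O (running total 3).
CH(CONH2): amide, 1 C=O (running total 4).
CH(COOH): carboxylic acid, 1 C=O (running total 5).
CH(COOH): carboxylic acid, 1 C=O (running total 6).
CH(OCOCH3): ester, 1 C=O (running total 7).
COOCH2CH3: ester, 1 C=O (running total 8).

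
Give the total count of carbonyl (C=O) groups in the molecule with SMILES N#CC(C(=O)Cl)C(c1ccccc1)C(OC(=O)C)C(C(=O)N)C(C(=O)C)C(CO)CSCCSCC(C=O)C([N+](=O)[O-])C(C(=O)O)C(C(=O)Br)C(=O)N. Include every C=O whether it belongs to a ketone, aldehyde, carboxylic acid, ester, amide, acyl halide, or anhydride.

8

CH(COCl): acyl halide, 1 C=O (running total 1).
CH(OCOCH3): ester, 1 C=O (running total 2).
CH(CONH2): amide, 1 C=O (running total 3).
CH(COCH3): ketone, 1 C=O (running total 4).
CH(CHO): aldehyde, 1 C=O (running total 5).
CH(COOH): carboxylic acid, 1 C=O (running total 6).
CH(COBr): acyl halide, 1 C=O (running total 7).
CONH2: amide, 1 C=O (running total 8).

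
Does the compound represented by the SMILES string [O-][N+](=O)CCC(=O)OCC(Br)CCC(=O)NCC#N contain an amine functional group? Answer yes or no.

–NO2 on carbon → nitro group.
–C(=O)–O–C with C on the carbonyl side → ester.
halogen on an sp³ carbon → alkyl halide.
–C(=O)–N– linkage → amide (the N is not an amine).
–C≡N: carbon triple-bonded to nitrogen → nitrile.
In CH2CONHCH2, the nitrogen is bonded directly to a carbonyl carbon, making it part of an amide, not a free amine.
The groups actually present are: alkyl halide, amide, ester, nitrile, nitro.

no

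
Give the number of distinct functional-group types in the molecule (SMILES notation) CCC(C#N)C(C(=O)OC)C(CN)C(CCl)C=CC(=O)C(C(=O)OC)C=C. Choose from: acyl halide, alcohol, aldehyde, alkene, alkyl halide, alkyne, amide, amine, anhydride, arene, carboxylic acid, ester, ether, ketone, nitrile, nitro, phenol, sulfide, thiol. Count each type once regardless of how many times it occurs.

pendant –C≡N: nitrile.
pendant –COOCH3: carbonyl C bonded to C and –OCH3 → ester.
pendant –CH2NH2: N on sp³ C, no adjacent C=O → amine.
pendant –CH2X: halogen on sp³ carbon → alkyl halide.
C=C double bond → alkene.
–C(=O)– with carbon on both sides → ketone.
pendant –COOCH3: carbonyl C bonded to C and –OCH3 → ester.
C=C double bond → alkene.
Distinct types present: alkene, alkyl halide, amine, ester, ketone, nitrile.

6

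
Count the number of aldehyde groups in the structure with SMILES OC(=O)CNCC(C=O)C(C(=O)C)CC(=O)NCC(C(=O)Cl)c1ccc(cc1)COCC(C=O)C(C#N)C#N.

–COOH: carbonyl C bonded to –OH and C → carboxylic acid (the –OH is not a separate alcohol).
C–N–C with sp³ carbons and no adjacent C=O → amine (secondary).
pendant –CHO: carbonyl C bonded to C and H → aldehyde.
pendant –COCH3: carbonyl C bonded to two carbons → ketone.
–C(=O)–N– linkage → amide (the N is not an amine).
pendant –C(=O)X: carbonyl C bonded to C and halogen → acyl halide.
para-disubstituted benzene ring → arene.
C–O–C with sp³ carbons on both sides and no adjacent C=O → ether.
pendant –CHO: carbonyl C bonded to C and H → aldehyde.
pendant –C≡N: nitrile.
–C≡N: carbon triple-bonded to nitrogen → nitrile.
Aldehyde appears at: CH(CHO), CH(CHO) → 2.

2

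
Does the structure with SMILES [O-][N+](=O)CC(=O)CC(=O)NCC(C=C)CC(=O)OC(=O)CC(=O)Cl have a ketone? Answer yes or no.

Taking each segment in turn:
  O2NCH2: –NO2 on carbon → nitro group.
  CO: –C(=O)– with carbon on both sides → ketone.
  CH2CONHCH2: –C(=O)–N– linkage → amide (the N is not an amine).
  CH(CH=CH2): pendant –CH=CH2: C=C double bond → alkene.
  CH2CO-O-COCH2: two acyl groups sharing one oxygen, –C(=O)–O–C(=O)– → anhydride.
  COCl: –C(=O)Cl: carbonyl C bonded to C and to a halogen → acyl halide (not alkyl halide).
The CO segment supplies the ketone: –C(=O)– with carbon on both sides → ketone.

yes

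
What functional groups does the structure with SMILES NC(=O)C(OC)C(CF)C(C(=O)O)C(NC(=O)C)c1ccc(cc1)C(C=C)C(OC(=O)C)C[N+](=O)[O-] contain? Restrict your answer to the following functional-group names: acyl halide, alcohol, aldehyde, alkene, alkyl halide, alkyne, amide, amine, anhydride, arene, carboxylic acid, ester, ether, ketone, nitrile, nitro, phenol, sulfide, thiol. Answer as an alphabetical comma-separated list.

–C(=O)NH2: carbonyl C bonded to C and to N → amide (the N is not a separate amine).
pendant –OCH3: C–O–C with sp³ C, no adjacent C=O → ether.
pendant –CH2X: halogen on sp³ carbon → alkyl halide.
pendant –COOH: carbonyl C bonded to C and –OH → carboxylic acid.
pendant –NHC(=O)CH3: N bonded to a carbonyl → amide (not amine).
para-disubstituted benzene ring → arene.
pendant –CH=CH2: C=C double bond → alkene.
pendant –OC(=O)CH3: an acyloxy group → ester.
–NO2 on carbon → nitro group.

alkene, alkyl halide, amide, arene, carboxylic acid, ester, ether, nitro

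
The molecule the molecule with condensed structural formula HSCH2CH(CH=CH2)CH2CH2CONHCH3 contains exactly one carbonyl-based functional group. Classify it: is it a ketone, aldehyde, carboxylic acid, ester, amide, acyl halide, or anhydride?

The carbonyl is in the CONHCH3 segment: –C(=O)NHCH3: carbonyl C bonded to C and to N → amide (the N is not an amine).

amide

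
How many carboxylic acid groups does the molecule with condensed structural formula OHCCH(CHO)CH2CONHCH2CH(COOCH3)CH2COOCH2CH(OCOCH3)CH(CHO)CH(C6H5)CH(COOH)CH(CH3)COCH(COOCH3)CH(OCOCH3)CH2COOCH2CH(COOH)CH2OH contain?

terminal –CHO: carbonyl C bonded to H and C → aldehyde.
pendant –CHO: carbonyl C bonded to C and H → aldehyde.
–C(=O)–N– linkage → amide (the N is not an amine).
pendant –COOCH3: carbonyl C bonded to C and –OCH3 → ester.
–C(=O)–O–C with C on the carbonyl side → ester.
pendant –OC(=O)CH3: an acyloxy group → ester.
pendant –CHO: carbonyl C bonded to C and H → aldehyde.
pendant –C6H5: benzene ring → arene.
pendant –COOH: carbonyl C bonded to C and –OH → carboxylic acid.
–C(=O)– with carbon on both sides → ketone.
pendant –COOCH3: carbonyl C bonded to C and –OCH3 → ester.
pendant –OC(=O)CH3: an acyloxy group → ester.
–C(=O)–O–C with C on the carbonyl side → ester.
pendant –COOH: carbonyl C bonded to C and –OH → carboxylic acid.
–OH on an sp³ carbon → alcohol.
Carboxylic acid appears at: CH(COOH), CH(COOH) → 2.

2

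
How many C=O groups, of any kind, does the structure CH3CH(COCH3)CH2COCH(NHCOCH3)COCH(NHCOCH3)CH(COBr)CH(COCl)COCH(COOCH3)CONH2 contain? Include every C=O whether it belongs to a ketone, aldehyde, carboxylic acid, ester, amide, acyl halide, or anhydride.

10

CH(COCH3): ketone, 1 C=O (running total 1).
CO: ketone, 1 C=O (running total 2).
CH(NHCOCH3): amide, 1 C=O (running total 3).
CO: ketone, 1 C=O (running total 4).
CH(NHCOCH3): amide, 1 C=O (running total 5).
CH(COBr): acyl halide, 1 C=O (running total 6).
CH(COCl): acyl halide, 1 C=O (running total 7).
CO: ketone, 1 C=O (running total 8).
CH(COOCH3): ester, 1 C=O (running total 9).
CONH2: amide, 1 C=O (running total 10).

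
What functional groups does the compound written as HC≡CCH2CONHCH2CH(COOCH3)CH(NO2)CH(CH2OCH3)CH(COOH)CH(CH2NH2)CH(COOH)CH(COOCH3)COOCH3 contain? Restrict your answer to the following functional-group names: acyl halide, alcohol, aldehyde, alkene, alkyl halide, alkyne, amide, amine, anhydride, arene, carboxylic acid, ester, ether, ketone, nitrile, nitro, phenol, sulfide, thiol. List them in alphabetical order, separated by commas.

alkyne, amide, amine, carboxylic acid, ester, ether, nitro

Taking each segment in turn:
  HC≡C: C≡C triple bond → alkyne.
  CH2CONHCH2: –C(=O)–N– linkage → amide (the N is not an amine).
  CH(COOCH3): pendant –COOCH3: carbonyl C bonded to C and –OCH3 → ester.
  CH(NO2): –NO2 on an sp³ carbon → nitro (the N=O is not a carbonyl).
  CH(CH2OCH3): pendant –CH2OCH3: C–O–C linkage → ether.
  CH(COOH): pendant –COOH: carbonyl C bonded to C and –OH → carboxylic acid.
  CH(CH2NH2): pendant –CH2NH2: N on sp³ C, no adjacent C=O → amine.
  CH(COOH): pendant –COOH: carbonyl C bonded to C and –OH → carboxylic acid.
  CH(COOCH3): pendant –COOCH3: carbonyl C bonded to C and –OCH3 → ester.
  COOCH3: –C(=O)OCH3: carbonyl C bonded to C and to –OCH3 → ester (not ketone + ether).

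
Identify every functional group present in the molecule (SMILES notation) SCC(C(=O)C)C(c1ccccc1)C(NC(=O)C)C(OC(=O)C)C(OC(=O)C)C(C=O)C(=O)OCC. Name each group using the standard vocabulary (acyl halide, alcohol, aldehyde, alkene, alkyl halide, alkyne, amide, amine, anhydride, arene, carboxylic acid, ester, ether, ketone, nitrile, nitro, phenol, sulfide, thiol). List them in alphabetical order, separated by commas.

Working along the chain:
  HSCH2: –SH on an sp³ carbon → thiol.
  CH(COCH3): pendant –COCH3: carbonyl C bonded to two carbons → ketone.
  CH(C6H5): pendant –C6H5: benzene ring → arene.
  CH(NHCOCH3): pendant –NHC(=O)CH3: N bonded to a carbonyl → amide (not amine).
  CH(OCOCH3): pendant –OC(=O)CH3: an acyloxy group → ester.
  CH(OCOCH3): pendant –OC(=O)CH3: an acyloxy group → ester.
  CH(CHO): pendant –CHO: carbonyl C bonded to C and H → aldehyde.
  COOCH2CH3: –C(=O)OCH2CH3: carbonyl C bonded to C and to –OEt → ester.

aldehyde, amide, arene, ester, ketone, thiol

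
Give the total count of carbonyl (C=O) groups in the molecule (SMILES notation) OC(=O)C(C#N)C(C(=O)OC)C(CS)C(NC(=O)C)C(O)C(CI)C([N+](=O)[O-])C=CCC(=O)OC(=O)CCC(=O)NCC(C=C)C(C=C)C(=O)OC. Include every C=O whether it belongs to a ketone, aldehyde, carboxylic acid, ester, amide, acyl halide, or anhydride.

HOOC: carboxylic acid, 1 C=O (running total 1).
CH(COOCH3): ester, 1 C=O (running total 2).
CH(NHCOCH3): amide, 1 C=O (running total 3).
CH2CO-O-COCH2: anhydride, 2 C=O (running total 5).
CH2CONHCH2: amide, 1 C=O (running total 6).
COOCH3: ester, 1 C=O (running total 7).

7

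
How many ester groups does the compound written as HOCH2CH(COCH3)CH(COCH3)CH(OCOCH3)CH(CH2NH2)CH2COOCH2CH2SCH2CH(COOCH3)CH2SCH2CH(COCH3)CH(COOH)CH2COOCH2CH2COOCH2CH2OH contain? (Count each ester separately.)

Reading the structure from left to right:
  HOCH2: HO– on an sp³ carbon → alcohol.
  CH(COCH3): pendant –COCH3: carbonyl C bonded to two carbons → ketone.
  CH(COCH3): pendant –COCH3: carbonyl C bonded to two carbons → ketone.
  CH(OCOCH3): pendant –OC(=O)CH3: an acyloxy group → ester.
  CH(CH2NH2): pendant –CH2NH2: N on sp³ C, no adjacent C=O → amine.
  CH2COOCH2: –C(=O)–O–C with C on the carbonyl side → ester.
  CH2SCH2: C–S–C linkage → sulfide (thioether).
  CH(COOCH3): pendant –COOCH3: carbonyl C bonded to C and –OCH3 → ester.
  CH2SCH2: C–S–C linkage → sulfide (thioether).
  CH(COCH3): pendant –COCH3: carbonyl C bonded to two carbons → ketone.
  CH(COOH): pendant –COOH: carbonyl C bonded to C and –OH → carboxylic acid.
  CH2COOCH2: –C(=O)–O–C with C on the carbonyl side → ester.
  CH2COOCH2: –C(=O)–O–C with C on the carbonyl side → ester.
  CH2OH: –OH on an sp³ carbon → alcohol.
Ester appears at: CH(OCOCH3), CH2COOCH2, CH(COOCH3), CH2COOCH2, CH2COOCH2 → 5.

5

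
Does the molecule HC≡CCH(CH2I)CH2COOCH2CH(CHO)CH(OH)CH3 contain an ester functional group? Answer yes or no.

yes

Reading the structure from left to right:
  HC≡C: C≡C triple bond → alkyne.
  CH(CH2I): pendant –CH2X: halogen on sp³ carbon → alkyl halide.
  CH2COOCH2: –C(=O)–O–C with C on the carbonyl side → ester.
  CH(CHO): pendant –CHO: carbonyl C bonded to C and H → aldehyde.
  CH(OH): –OH on an sp³ carbon → alcohol (secondary).
The CH2COOCH2 segment supplies the ester: –C(=O)–O–C with C on the carbonyl side → ester.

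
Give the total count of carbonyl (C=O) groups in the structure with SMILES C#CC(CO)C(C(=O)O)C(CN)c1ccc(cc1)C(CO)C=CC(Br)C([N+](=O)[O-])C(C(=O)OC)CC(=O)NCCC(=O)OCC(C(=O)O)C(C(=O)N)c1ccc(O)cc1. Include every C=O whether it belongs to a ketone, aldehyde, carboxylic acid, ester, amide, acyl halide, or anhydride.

CH(COOH): carboxylic acid, 1 C=O (running total 1).
CH(COOCH3): ester, 1 C=O (running total 2).
CH2CONHCH2: amide, 1 C=O (running total 3).
CH2COOCH2: ester, 1 C=O (running total 4).
CH(COOH): carboxylic acid, 1 C=O (running total 5).
CH(CONH2): amide, 1 C=O (running total 6).

6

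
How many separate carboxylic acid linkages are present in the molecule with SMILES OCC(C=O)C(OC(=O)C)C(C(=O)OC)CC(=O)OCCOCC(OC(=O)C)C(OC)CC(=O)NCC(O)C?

Taking each segment in turn:
  HOCH2: HO– on an sp³ carbon → alcohol.
  CH(CHO): pendant –CHO: carbonyl C bonded to C and H → aldehyde.
  CH(OCOCH3): pendant –OC(=O)CH3: an acyloxy group → ester.
  CH(COOCH3): pendant –COOCH3: carbonyl C bonded to C and –OCH3 → ester.
  CH2COOCH2: –C(=O)–O–C with C on the carbonyl side → ester.
  CH2OCH2: C–O–C with sp³ carbons on both sides and no adjacent C=O → ether.
  CH(OCOCH3): pendant –OC(=O)CH3: an acyloxy group → ester.
  CH(OCH3): pendant –OCH3: C–O–C with sp³ C, no adjacent C=O → ether.
  CH2CONHCH2: –C(=O)–N– linkage → amide (the N is not an amine).
  CH(OH): –OH on an sp³ carbon → alcohol (secondary).
No segment is a carboxylic acid: HOCH2 is alcohol, not carboxylic acid; CH(CHO) is aldehyde, not carboxylic acid; CH(OCOCH3) is ester, not carboxylic acid. → 0.

0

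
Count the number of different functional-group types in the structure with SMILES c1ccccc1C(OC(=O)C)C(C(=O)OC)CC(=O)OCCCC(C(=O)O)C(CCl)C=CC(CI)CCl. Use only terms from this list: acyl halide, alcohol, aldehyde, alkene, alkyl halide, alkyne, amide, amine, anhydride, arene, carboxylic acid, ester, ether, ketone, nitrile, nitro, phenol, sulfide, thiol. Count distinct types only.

C6H5– phenyl ring → arene.
pendant –OC(=O)CH3: an acyloxy group → ester.
pendant –COOCH3: carbonyl C bonded to C and –OCH3 → ester.
–C(=O)–O–C with C on the carbonyl side → ester.
pendant –COOH: carbonyl C bonded to C and –OH → carboxylic acid.
pendant –CH2X: halogen on sp³ carbon → alkyl halide.
C=C double bond → alkene.
pendant –CH2X: halogen on sp³ carbon → alkyl halide.
halogen on an sp³ carbon → alkyl halide.
Distinct types present: alkene, alkyl halide, arene, carboxylic acid, ester.

5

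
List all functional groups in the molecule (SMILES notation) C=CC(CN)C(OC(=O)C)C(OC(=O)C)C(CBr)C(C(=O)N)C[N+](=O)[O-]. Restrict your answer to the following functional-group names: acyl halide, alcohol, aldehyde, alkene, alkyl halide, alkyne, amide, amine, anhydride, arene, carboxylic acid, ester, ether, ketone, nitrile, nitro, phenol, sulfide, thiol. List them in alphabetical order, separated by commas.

alkene, alkyl halide, amide, amine, ester, nitro

C=C double bond → alkene.
pendant –CH2NH2: N on sp³ C, no adjacent C=O → amine.
pendant –OC(=O)CH3: an acyloxy group → ester.
pendant –OC(=O)CH3: an acyloxy group → ester.
pendant –CH2X: halogen on sp³ carbon → alkyl halide.
pendant –CONH2: carbonyl C bonded to C and N → amide.
–NO2 on carbon → nitro group.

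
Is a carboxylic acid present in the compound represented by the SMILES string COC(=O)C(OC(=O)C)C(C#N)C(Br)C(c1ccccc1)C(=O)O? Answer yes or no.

yes

CH3O–C(=O)–: carbonyl C bonded to C and to –OCH3 → ester (not ketone + ether).
pendant –OC(=O)CH3: an acyloxy group → ester.
pendant –C≡N: nitrile.
halogen on an sp³ carbon → alkyl halide.
pendant –C6H5: benzene ring → arene.
–COOH: carbonyl C bonded to –OH and C → carboxylic acid (the –OH is not a separate alcohol).
The COOH segment supplies the carboxylic acid: –COOH: carbonyl C bonded to –OH and C → carboxylic acid (the –OH is not a separate alcohol).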